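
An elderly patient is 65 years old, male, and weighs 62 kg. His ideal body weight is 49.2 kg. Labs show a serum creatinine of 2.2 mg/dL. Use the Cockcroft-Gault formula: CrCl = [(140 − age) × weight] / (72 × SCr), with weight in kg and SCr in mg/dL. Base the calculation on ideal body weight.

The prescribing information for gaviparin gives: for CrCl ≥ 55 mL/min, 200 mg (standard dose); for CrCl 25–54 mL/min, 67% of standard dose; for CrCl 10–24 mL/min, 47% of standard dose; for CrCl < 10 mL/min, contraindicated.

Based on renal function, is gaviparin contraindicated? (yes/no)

no

CrCl = (140 − 65) × 49.2 / (72 × 2.2) = 3690.0 / 158.40 ≈ 23.3 mL/min
CrCl ≈ 23 mL/min, which is ≥ 10 mL/min.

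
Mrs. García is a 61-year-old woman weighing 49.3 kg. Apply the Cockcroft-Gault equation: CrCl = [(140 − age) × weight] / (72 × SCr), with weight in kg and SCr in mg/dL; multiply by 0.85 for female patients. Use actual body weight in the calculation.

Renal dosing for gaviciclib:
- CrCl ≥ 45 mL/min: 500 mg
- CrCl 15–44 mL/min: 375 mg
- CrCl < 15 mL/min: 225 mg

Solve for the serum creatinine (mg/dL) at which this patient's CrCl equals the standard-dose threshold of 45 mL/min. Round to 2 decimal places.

1.02 mg/dL

Standard dose requires CrCl ≥ 45 mL/min.
Set (140 − 61) × 49.3 × 0.85 / (72 × SCr) = 45
SCr = (140 − 61) × 49.3 × 0.85 / (72 × 45) = 1.022 mg/dL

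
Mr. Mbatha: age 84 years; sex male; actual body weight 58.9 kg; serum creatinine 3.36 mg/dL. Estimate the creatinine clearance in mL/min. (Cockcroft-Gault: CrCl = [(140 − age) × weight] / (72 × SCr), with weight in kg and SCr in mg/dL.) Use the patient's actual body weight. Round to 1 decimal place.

13.6 mL/min

CrCl = (140 − 84) × 58.9 / (72 × 3.36) = 3298.4 / 241.92 ≈ 13.6 mL/min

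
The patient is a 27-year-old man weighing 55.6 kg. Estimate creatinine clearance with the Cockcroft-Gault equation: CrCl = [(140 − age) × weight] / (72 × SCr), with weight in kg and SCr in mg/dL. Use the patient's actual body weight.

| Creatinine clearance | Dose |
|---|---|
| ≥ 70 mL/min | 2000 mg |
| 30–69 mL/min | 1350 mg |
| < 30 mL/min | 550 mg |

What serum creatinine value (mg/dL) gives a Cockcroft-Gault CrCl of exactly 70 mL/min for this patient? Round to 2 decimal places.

Standard dose requires CrCl ≥ 70 mL/min.
Set (140 − 27) × 55.6 / (72 × SCr) = 70
SCr = (140 − 27) × 55.6 / (72 × 70) = 1.247 mg/dL

1.25 mg/dL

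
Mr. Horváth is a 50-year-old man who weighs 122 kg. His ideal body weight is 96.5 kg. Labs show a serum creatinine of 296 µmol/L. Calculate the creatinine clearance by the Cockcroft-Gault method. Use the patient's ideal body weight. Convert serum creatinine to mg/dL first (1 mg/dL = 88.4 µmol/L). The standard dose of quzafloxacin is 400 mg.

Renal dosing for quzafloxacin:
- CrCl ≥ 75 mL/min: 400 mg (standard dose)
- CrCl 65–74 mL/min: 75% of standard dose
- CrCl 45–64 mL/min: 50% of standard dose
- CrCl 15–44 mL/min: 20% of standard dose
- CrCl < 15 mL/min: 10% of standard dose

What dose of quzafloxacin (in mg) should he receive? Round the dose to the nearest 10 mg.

SCr = 296 / 88.4 = 3.348 mg/dL
CrCl = (140 − 50) × 96.5 / (72 × 3.348) = 8685.0 / 241.06 ≈ 36.0 mL/min
CrCl ≈ 36 mL/min → bracket 15–44 mL/min.
20% of 400 mg = 80 mg

80 mg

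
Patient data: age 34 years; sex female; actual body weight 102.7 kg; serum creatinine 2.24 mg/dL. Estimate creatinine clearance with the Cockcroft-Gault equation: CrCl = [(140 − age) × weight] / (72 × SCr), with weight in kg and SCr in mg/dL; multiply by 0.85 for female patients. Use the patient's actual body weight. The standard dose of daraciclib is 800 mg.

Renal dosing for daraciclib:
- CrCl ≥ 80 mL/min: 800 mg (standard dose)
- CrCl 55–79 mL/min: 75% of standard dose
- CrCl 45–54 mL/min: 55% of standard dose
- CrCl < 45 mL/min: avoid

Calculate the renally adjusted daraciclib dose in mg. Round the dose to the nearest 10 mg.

600 mg

CrCl = (140 − 34) × 102.7 / (72 × 2.24) × 0.85 = 10886.2 / 161.28 × 0.85 ≈ 57.4 mL/min
CrCl ≈ 57 mL/min → bracket 55–79 mL/min.
75% of 800 mg = 600 mg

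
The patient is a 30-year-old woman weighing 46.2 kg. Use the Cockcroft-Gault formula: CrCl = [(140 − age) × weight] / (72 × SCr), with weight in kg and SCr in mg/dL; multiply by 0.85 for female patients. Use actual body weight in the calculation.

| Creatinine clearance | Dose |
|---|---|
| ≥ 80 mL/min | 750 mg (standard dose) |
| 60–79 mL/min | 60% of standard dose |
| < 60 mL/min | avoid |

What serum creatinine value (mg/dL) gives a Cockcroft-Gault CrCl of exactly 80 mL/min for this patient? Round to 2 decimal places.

Standard dose requires CrCl ≥ 80 mL/min.
Set (140 − 30) × 46.2 × 0.85 / (72 × SCr) = 80
SCr = (140 − 30) × 46.2 × 0.85 / (72 × 80) = 0.750 mg/dL

0.75 mg/dL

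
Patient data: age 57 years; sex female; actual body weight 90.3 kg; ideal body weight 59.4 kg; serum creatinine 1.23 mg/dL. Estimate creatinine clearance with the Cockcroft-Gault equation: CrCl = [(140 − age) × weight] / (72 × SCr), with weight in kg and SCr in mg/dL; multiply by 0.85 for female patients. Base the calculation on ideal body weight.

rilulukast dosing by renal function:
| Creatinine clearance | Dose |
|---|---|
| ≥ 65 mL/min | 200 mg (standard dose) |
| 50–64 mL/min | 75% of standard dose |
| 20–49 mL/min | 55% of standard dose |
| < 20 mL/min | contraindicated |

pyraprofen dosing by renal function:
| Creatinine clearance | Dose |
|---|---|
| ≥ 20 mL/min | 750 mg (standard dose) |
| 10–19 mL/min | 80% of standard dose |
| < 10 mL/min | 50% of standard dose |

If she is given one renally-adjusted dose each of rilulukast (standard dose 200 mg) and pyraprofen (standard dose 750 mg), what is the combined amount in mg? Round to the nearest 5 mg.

860 mg

CrCl = (140 − 57) × 59.4 / (72 × 1.23) × 0.85 = 4930.2 / 88.56 × 0.85 ≈ 47.3 mL/min
CrCl ≈ 47 mL/min.
rilulukast: 20–49 mL/min → 55% of 200 mg = 110 mg.
pyraprofen: ≥ 20 mL/min → 100% of 750 mg = 750 mg.
Total = 110 + 750 = 860 mg.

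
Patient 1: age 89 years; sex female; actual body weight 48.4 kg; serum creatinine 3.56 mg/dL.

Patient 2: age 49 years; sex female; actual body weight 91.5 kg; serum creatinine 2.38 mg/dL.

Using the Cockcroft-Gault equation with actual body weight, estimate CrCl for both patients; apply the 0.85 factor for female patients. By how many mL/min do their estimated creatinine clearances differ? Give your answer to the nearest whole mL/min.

33 mL/min

Patient 1: CrCl = (140 − 89) × 48.4 / (72 × 3.56) × 0.85 = 2468.4 / 256.32 × 0.85 ≈ 8.2 mL/min
Patient 2: CrCl = (140 − 49) × 91.5 / (72 × 2.38) × 0.85 = 8326.5 / 171.36 × 0.85 ≈ 41.3 mL/min
|8.2 − 41.3| = 33.1 mL/min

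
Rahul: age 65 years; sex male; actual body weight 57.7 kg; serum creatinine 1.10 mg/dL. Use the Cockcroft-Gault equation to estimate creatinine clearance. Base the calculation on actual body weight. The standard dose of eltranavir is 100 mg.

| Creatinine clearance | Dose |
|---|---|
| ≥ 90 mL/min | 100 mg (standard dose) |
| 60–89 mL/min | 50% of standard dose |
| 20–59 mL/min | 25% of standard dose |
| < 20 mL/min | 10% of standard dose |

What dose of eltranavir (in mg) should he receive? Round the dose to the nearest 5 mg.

25 mg

CrCl = (140 − 65) × 57.7 / (72 × 1.1) = 4327.5 / 79.20 ≈ 54.6 mL/min
CrCl ≈ 55 mL/min → bracket 20–59 mL/min.
25% of 100 mg = 25 mg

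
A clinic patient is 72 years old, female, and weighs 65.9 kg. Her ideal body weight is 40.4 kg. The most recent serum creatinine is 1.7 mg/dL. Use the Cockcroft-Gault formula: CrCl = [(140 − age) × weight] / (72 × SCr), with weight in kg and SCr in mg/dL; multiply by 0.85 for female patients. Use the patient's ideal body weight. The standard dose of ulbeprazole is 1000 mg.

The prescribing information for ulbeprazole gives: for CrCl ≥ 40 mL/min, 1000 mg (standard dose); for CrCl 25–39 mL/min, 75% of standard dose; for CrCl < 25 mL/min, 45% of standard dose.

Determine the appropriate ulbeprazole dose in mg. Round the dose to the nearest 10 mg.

450 mg

CrCl = (140 − 72) × 40.4 / (72 × 1.7) × 0.85 = 2747.2 / 122.40 × 0.85 ≈ 19.1 mL/min
CrCl ≈ 19 mL/min → bracket < 25 mL/min.
45% of 1000 mg = 450 mg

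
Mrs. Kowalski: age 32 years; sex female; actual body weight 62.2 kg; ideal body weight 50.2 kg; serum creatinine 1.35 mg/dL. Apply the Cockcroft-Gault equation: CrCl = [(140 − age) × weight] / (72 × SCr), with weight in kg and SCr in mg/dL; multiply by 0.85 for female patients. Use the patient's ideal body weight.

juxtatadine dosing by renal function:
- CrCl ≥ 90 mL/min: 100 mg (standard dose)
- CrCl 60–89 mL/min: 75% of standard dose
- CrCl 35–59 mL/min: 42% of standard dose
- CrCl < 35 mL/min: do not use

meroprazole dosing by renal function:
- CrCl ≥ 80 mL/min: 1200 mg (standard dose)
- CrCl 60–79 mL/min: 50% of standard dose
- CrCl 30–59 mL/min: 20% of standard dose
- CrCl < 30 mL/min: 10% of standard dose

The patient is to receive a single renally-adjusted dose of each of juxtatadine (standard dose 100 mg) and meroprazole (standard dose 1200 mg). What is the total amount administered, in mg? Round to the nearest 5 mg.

280 mg

CrCl = (140 − 32) × 50.2 / (72 × 1.35) × 0.85 = 5421.6 / 97.20 × 0.85 ≈ 47.4 mL/min
CrCl ≈ 47 mL/min.
juxtatadine: 35–59 mL/min → 42% of 100 mg = 42 mg.
meroprazole: 30–59 mL/min → 20% of 1200 mg = 240 mg.
Total = 42 + 240 = 282 mg.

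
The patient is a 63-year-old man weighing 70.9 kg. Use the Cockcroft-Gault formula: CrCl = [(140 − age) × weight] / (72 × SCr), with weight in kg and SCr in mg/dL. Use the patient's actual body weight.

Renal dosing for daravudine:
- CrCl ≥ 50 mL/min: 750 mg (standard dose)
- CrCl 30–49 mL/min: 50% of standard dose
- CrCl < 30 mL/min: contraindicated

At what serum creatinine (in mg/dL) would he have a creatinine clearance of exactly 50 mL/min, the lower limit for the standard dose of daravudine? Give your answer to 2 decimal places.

Standard dose requires CrCl ≥ 50 mL/min.
Set (140 − 63) × 70.9 / (72 × SCr) = 50
SCr = (140 − 63) × 70.9 / (72 × 50) = 1.516 mg/dL

1.52 mg/dL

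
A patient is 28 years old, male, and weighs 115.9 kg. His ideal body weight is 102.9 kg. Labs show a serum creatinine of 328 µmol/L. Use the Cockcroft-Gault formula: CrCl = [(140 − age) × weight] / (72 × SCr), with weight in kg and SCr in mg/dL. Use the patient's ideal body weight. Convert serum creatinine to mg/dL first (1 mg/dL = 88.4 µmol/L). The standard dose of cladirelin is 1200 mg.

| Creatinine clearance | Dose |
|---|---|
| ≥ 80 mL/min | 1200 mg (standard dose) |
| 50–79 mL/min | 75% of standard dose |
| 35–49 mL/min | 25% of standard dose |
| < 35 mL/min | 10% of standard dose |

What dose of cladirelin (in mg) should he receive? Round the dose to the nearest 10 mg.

300 mg

SCr = 328 / 88.4 = 3.71 mg/dL
CrCl = (140 − 28) × 102.9 / (72 × 3.71) = 11524.8 / 267.12 ≈ 43.1 mL/min
CrCl ≈ 43 mL/min → bracket 35–49 mL/min.
25% of 1200 mg = 300 mg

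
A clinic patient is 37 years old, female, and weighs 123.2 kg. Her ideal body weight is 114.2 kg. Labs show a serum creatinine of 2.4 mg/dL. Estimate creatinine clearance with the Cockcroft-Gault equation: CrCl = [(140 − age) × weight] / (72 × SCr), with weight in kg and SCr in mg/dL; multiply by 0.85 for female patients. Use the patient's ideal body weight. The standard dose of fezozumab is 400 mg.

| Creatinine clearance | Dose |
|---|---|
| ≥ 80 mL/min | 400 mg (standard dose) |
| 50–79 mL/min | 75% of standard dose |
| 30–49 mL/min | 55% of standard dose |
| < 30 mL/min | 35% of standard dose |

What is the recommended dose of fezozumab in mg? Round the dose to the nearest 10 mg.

300 mg

CrCl = (140 − 37) × 114.2 / (72 × 2.4) × 0.85 = 11762.6 / 172.80 × 0.85 ≈ 57.9 mL/min
CrCl ≈ 58 mL/min → bracket 50–79 mL/min.
75% of 400 mg = 300 mg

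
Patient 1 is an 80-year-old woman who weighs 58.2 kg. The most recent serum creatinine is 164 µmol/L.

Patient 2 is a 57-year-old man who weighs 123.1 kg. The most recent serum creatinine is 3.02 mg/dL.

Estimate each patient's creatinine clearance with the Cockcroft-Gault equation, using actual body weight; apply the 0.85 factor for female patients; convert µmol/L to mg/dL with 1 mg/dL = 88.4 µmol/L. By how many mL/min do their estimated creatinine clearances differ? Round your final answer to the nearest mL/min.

Patient 1: SCr = 164 / 88.4 = 1.855 mg/dL
Patient 1: CrCl = (140 − 80) × 58.2 / (72 × 1.855) × 0.85 = 3492.0 / 133.56 × 0.85 ≈ 22.2 mL/min
Patient 2: CrCl = (140 − 57) × 123.1 / (72 × 3.02) = 10217.3 / 217.44 ≈ 47.0 mL/min
|22.2 − 47.0| = 24.8 mL/min

25 mL/min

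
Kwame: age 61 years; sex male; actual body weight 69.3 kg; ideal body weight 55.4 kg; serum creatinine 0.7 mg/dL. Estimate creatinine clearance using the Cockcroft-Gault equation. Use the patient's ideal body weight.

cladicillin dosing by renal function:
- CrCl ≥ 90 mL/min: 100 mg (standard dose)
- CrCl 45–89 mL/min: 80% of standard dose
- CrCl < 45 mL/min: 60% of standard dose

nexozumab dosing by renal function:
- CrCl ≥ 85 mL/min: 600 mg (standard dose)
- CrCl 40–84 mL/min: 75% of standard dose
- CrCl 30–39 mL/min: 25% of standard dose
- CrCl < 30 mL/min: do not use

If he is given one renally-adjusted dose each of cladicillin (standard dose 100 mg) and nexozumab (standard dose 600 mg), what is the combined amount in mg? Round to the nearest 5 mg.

CrCl = (140 − 61) × 55.4 / (72 × 0.7) = 4376.6 / 50.40 ≈ 86.8 mL/min
CrCl ≈ 87 mL/min.
cladicillin: 45–89 mL/min → 80% of 100 mg = 80 mg.
nexozumab: ≥ 85 mL/min → 100% of 600 mg = 600 mg.
Total = 80 + 600 = 680 mg.

680 mg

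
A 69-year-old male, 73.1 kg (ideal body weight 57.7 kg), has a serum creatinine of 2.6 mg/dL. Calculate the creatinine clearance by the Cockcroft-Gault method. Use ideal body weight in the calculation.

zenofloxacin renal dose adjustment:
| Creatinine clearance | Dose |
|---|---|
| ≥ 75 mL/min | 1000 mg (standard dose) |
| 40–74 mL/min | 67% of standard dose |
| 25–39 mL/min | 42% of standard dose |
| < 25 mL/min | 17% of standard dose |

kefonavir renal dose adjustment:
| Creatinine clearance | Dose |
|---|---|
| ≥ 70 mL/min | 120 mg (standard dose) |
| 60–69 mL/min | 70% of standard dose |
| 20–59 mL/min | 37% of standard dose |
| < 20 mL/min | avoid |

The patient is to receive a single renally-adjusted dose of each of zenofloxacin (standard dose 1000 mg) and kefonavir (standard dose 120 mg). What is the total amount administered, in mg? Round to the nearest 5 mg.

CrCl = (140 − 69) × 57.7 / (72 × 2.6) = 4096.7 / 187.20 ≈ 21.9 mL/min
CrCl ≈ 22 mL/min.
zenofloxacin: < 25 mL/min → 17% of 1000 mg = 170 mg.
kefonavir: 20–59 mL/min → 37% of 120 mg = 44.4 mg.
Total = 170 + 44.4 = 214.4 mg.

215 mg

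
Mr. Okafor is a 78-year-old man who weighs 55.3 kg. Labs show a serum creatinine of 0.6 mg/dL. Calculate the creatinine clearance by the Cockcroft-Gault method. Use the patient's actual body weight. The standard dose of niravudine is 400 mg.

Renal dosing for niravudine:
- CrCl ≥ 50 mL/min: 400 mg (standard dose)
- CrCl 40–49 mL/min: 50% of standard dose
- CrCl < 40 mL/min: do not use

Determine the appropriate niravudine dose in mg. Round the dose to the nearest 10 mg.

400 mg

CrCl = (140 − 78) × 55.3 / (72 × 0.6) = 3428.6 / 43.20 ≈ 79.4 mL/min
CrCl ≈ 79 mL/min → bracket ≥ 50 mL/min.
100% of 400 mg = 400 mg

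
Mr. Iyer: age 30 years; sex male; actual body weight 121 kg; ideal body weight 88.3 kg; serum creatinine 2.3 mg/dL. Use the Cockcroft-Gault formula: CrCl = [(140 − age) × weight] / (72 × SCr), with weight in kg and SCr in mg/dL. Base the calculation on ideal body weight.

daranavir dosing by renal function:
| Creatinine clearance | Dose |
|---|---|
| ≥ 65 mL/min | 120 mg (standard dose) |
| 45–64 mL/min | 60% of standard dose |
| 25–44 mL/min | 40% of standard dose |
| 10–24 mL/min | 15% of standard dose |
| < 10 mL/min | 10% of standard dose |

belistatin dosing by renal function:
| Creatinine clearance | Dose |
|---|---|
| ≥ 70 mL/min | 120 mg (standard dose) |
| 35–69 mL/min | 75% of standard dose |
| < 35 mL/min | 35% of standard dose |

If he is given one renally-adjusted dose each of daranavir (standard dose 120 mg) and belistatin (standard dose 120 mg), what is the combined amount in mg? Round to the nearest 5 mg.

160 mg

CrCl = (140 − 30) × 88.3 / (72 × 2.3) = 9713.0 / 165.60 ≈ 58.7 mL/min
CrCl ≈ 59 mL/min.
daranavir: 45–64 mL/min → 60% of 120 mg = 72 mg.
belistatin: 35–69 mL/min → 75% of 120 mg = 90 mg.
Total = 72 + 90 = 162 mg.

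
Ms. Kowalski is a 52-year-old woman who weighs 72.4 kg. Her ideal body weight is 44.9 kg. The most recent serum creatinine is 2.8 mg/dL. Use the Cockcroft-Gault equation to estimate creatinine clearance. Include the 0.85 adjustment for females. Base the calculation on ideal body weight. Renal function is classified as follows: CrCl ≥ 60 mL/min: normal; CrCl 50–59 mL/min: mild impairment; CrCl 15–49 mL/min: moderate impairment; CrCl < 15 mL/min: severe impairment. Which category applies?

moderate impairment

CrCl = (140 − 52) × 44.9 / (72 × 2.8) × 0.85 = 3951.2 / 201.60 × 0.85 ≈ 16.7 mL/min
17 mL/min falls in the 'moderate impairment' range.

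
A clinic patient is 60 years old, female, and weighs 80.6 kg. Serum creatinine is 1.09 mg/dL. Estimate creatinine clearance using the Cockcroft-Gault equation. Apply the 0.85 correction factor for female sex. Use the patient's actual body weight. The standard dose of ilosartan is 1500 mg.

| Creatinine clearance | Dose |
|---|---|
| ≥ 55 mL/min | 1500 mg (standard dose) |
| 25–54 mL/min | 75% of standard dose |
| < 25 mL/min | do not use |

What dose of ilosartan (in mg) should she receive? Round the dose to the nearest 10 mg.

1500 mg

CrCl = (140 − 60) × 80.6 / (72 × 1.09) × 0.85 = 6448.0 / 78.48 × 0.85 ≈ 69.8 mL/min
CrCl ≈ 70 mL/min → bracket ≥ 55 mL/min.
100% of 1500 mg = 1500 mg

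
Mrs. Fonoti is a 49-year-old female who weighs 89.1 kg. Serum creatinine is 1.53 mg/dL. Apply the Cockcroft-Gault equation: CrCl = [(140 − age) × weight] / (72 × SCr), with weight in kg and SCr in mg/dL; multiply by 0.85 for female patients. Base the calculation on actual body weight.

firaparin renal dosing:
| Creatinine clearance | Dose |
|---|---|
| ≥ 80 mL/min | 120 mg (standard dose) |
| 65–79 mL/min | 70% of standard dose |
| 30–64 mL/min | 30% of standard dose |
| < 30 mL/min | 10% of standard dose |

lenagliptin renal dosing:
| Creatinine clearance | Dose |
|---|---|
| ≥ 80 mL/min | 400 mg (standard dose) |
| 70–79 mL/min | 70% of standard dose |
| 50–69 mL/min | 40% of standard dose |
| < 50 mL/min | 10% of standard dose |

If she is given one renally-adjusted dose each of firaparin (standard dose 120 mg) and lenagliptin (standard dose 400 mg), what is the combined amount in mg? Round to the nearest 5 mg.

CrCl = (140 − 49) × 89.1 / (72 × 1.53) × 0.85 = 8108.1 / 110.16 × 0.85 ≈ 62.6 mL/min
CrCl ≈ 63 mL/min.
firaparin: 30–64 mL/min → 30% of 120 mg = 36 mg.
lenagliptin: 50–69 mL/min → 40% of 400 mg = 160 mg.
Total = 36 + 160 = 196 mg.

195 mg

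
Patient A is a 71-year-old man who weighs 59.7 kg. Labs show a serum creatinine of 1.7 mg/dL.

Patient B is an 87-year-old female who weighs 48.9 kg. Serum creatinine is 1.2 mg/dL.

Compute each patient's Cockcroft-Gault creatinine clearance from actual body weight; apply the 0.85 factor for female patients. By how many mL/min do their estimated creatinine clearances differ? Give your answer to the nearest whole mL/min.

8 mL/min

Patient A: CrCl = (140 − 71) × 59.7 / (72 × 1.7) = 4119.3 / 122.40 ≈ 33.7 mL/min
Patient B: CrCl = (140 − 87) × 48.9 / (72 × 1.2) × 0.85 = 2591.7 / 86.40 × 0.85 ≈ 25.5 mL/min
|33.7 − 25.5| = 8.2 mL/min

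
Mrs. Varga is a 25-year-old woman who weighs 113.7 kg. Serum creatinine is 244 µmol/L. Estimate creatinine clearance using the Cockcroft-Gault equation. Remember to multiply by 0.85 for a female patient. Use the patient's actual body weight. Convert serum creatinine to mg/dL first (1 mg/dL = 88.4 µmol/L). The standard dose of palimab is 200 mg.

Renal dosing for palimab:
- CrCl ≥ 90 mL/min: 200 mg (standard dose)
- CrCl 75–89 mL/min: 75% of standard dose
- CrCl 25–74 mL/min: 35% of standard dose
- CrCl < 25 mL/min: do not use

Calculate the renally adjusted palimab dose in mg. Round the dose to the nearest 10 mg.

70 mg

SCr = 244 / 88.4 = 2.76 mg/dL
CrCl = (140 − 25) × 113.7 / (72 × 2.76) × 0.85 = 13075.5 / 198.72 × 0.85 ≈ 55.9 mL/min
CrCl ≈ 56 mL/min → bracket 25–74 mL/min.
35% of 200 mg = 70 mg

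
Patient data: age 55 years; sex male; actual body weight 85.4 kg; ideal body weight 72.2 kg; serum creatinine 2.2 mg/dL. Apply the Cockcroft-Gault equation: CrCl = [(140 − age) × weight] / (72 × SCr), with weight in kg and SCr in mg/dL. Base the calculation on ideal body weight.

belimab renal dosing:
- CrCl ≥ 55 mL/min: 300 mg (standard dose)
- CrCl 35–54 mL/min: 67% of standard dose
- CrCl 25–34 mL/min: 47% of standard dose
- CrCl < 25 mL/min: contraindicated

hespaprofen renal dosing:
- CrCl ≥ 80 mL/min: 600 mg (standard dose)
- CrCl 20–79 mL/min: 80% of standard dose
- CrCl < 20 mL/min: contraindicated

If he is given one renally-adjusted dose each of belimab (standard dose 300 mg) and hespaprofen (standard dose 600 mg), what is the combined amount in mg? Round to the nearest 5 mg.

CrCl = (140 − 55) × 72.2 / (72 × 2.2) = 6137.0 / 158.40 ≈ 38.7 mL/min
CrCl ≈ 39 mL/min.
belimab: 35–54 mL/min → 67% of 300 mg = 201 mg.
hespaprofen: 20–79 mL/min → 80% of 600 mg = 480 mg.
Total = 201 + 480 = 681 mg.

680 mg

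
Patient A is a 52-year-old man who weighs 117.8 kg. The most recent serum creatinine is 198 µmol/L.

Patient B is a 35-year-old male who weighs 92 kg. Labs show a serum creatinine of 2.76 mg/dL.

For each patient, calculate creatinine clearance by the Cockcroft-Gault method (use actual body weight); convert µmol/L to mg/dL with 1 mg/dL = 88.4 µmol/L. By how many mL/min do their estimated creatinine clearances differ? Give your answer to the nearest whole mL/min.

16 mL/min

Patient A: SCr = 198 / 88.4 = 2.24 mg/dL
Patient A: CrCl = (140 − 52) × 117.8 / (72 × 2.24) = 10366.4 / 161.28 ≈ 64.3 mL/min
Patient B: CrCl = (140 − 35) × 92 / (72 × 2.76) = 9660.0 / 198.72 ≈ 48.6 mL/min
|64.3 − 48.6| = 15.7 mL/min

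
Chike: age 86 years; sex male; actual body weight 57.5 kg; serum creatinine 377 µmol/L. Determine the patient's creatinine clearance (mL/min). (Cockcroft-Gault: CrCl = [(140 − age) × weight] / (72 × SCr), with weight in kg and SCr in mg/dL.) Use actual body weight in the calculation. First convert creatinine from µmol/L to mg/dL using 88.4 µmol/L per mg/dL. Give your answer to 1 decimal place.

SCr = 377 / 88.4 = 4.265 mg/dL
CrCl = (140 − 86) × 57.5 / (72 × 4.265) = 3105.0 / 307.08 ≈ 10.1 mL/min

10.1 mL/min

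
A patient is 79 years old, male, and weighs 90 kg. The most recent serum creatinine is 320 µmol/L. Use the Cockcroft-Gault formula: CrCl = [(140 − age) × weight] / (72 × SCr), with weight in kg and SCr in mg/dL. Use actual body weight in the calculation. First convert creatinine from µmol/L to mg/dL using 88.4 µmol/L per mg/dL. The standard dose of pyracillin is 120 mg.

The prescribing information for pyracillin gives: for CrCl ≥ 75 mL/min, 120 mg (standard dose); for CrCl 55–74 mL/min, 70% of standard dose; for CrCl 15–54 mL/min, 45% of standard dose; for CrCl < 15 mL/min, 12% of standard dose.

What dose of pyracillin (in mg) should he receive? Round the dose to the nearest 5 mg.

55 mg

SCr = 320 / 88.4 = 3.62 mg/dL
CrCl = (140 − 79) × 90 / (72 × 3.62) = 5490.0 / 260.64 ≈ 21.1 mL/min
CrCl ≈ 21 mL/min → bracket 15–54 mL/min.
45% of 120 mg = 54 mg → 55 mg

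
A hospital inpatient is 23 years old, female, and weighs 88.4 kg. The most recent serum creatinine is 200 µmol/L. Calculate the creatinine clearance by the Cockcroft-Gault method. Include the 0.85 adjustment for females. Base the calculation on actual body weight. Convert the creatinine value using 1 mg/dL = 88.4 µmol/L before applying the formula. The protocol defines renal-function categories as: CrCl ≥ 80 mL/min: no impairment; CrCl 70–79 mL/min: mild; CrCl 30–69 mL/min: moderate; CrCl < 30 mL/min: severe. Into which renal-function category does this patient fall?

moderate

SCr = 200 / 88.4 = 2.262 mg/dL
CrCl = (140 − 23) × 88.4 / (72 × 2.262) × 0.85 = 10342.8 / 162.86 × 0.85 ≈ 54.0 mL/min
54 mL/min falls in the 'moderate' range.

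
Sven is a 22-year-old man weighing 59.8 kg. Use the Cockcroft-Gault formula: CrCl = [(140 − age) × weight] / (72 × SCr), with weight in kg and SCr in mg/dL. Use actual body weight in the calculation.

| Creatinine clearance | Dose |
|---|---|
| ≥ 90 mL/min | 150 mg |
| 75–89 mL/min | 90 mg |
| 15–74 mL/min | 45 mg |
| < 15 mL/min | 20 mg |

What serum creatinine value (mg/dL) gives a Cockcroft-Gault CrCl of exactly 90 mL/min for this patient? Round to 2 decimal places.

Standard dose requires CrCl ≥ 90 mL/min.
Set (140 − 22) × 59.8 / (72 × SCr) = 90
SCr = (140 − 22) × 59.8 / (72 × 90) = 1.089 mg/dL

1.09 mg/dL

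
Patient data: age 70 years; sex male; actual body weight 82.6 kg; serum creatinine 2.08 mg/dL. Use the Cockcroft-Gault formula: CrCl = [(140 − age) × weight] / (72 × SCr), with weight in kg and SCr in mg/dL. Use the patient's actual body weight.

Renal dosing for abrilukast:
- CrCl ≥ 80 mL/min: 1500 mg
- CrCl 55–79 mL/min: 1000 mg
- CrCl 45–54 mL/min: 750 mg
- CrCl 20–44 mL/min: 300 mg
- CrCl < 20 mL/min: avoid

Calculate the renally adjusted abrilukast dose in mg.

300 mg

CrCl = (140 − 70) × 82.6 / (72 × 2.08) = 5782.0 / 149.76 ≈ 38.6 mL/min
CrCl ≈ 39 mL/min → bracket 20–44 mL/min.
Dose for this bracket: 300 mg.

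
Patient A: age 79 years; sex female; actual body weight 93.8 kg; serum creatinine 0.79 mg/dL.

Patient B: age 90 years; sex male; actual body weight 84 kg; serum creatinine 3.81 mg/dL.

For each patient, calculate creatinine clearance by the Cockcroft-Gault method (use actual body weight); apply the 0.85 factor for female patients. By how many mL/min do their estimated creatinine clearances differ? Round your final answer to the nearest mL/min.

70 mL/min

Patient A: CrCl = (140 − 79) × 93.8 / (72 × 0.79) × 0.85 = 5721.8 / 56.88 × 0.85 ≈ 85.5 mL/min
Patient B: CrCl = (140 − 90) × 84 / (72 × 3.81) = 4200.0 / 274.32 ≈ 15.3 mL/min
|85.5 − 15.3| = 70.2 mL/min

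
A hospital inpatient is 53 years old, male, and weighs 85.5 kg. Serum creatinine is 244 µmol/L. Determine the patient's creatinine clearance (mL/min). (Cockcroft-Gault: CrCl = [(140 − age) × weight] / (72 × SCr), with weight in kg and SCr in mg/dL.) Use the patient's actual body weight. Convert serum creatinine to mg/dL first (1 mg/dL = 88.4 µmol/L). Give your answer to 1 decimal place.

SCr = 244 / 88.4 = 2.76 mg/dL
CrCl = (140 − 53) × 85.5 / (72 × 2.76) = 7438.5 / 198.72 ≈ 37.4 mL/min

37.4 mL/min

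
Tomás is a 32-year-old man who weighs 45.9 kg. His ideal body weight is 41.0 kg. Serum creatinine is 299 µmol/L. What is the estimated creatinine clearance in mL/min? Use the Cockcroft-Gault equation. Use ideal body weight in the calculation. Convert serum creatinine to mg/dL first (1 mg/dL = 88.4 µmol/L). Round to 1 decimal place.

18.2 mL/min

SCr = 299 / 88.4 = 3.382 mg/dL
CrCl = (140 − 32) × 41 / (72 × 3.382) = 4428.0 / 243.50 ≈ 18.2 mL/min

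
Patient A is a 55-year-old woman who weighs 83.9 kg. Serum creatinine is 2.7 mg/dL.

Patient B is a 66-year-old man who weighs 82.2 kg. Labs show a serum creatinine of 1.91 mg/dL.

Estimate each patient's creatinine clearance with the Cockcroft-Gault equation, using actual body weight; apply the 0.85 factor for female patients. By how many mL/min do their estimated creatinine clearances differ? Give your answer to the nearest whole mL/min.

13 mL/min

Patient A: CrCl = (140 − 55) × 83.9 / (72 × 2.7) × 0.85 = 7131.5 / 194.40 × 0.85 ≈ 31.2 mL/min
Patient B: CrCl = (140 − 66) × 82.2 / (72 × 1.91) = 6082.8 / 137.52 ≈ 44.2 mL/min
|31.2 − 44.2| = 13.0 mL/min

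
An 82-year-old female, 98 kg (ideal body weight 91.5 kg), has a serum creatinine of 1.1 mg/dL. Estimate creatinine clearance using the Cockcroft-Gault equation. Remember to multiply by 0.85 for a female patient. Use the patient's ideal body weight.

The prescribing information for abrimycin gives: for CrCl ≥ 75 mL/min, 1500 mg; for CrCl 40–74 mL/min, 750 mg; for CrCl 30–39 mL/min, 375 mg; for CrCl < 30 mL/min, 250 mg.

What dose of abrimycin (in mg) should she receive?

750 mg

CrCl = (140 − 82) × 91.5 / (72 × 1.1) × 0.85 = 5307.0 / 79.20 × 0.85 ≈ 57.0 mL/min
CrCl ≈ 57 mL/min → bracket 40–74 mL/min.
Dose for this bracket: 750 mg.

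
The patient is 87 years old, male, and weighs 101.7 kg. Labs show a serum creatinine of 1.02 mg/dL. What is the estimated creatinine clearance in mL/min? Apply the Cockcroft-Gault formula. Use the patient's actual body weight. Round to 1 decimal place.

73.4 mL/min

CrCl = (140 − 87) × 101.7 / (72 × 1.02) = 5390.1 / 73.44 ≈ 73.4 mL/min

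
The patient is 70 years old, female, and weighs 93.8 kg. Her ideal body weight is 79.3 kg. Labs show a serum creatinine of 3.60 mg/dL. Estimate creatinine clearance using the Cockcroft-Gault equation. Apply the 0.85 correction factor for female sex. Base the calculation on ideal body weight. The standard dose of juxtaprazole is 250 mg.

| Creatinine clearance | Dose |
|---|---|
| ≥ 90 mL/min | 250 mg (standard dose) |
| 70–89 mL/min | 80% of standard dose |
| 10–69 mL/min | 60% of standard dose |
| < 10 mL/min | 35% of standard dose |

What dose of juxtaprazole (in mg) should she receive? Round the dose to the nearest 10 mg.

150 mg

CrCl = (140 − 70) × 79.3 / (72 × 3.6) × 0.85 = 5551.0 / 259.20 × 0.85 ≈ 18.2 mL/min
CrCl ≈ 18 mL/min → bracket 10–69 mL/min.
60% of 250 mg = 150 mg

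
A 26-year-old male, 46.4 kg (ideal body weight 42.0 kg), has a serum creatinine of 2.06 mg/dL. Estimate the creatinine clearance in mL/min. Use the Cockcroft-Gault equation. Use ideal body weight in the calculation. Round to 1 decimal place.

CrCl = (140 − 26) × 42 / (72 × 2.06) = 4788.0 / 148.32 ≈ 32.3 mL/min

32.3 mL/min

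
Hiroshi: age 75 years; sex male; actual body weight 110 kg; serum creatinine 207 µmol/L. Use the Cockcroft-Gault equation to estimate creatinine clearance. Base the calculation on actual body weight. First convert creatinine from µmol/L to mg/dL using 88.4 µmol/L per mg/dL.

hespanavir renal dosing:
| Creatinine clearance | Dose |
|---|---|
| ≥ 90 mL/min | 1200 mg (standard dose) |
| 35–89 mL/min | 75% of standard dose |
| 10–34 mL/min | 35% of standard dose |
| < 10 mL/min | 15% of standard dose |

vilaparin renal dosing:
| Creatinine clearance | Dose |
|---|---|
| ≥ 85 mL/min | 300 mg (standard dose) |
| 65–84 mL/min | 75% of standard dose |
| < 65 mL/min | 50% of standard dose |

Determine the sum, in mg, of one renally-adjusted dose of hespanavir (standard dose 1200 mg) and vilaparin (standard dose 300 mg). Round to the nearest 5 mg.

SCr = 207 / 88.4 = 2.342 mg/dL
CrCl = (140 − 75) × 110 / (72 × 2.342) = 7150.0 / 168.62 ≈ 42.4 mL/min
CrCl ≈ 42 mL/min.
hespanavir: 35–89 mL/min → 75% of 1200 mg = 900 mg.
vilaparin: < 65 mL/min → 50% of 300 mg = 150 mg.
Total = 900 + 150 = 1050 mg.

1050 mg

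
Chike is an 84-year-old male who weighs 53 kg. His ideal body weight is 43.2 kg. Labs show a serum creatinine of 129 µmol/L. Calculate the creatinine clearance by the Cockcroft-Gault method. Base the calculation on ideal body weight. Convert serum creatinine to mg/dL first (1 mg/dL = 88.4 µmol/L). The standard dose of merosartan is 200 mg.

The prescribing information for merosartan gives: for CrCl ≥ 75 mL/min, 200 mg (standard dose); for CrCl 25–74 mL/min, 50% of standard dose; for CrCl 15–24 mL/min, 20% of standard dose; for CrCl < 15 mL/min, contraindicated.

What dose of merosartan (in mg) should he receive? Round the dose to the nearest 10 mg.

SCr = 129 / 88.4 = 1.459 mg/dL
CrCl = (140 − 84) × 43.2 / (72 × 1.459) = 2419.2 / 105.05 ≈ 23.0 mL/min
CrCl ≈ 23 mL/min → bracket 15–24 mL/min.
20% of 200 mg = 40 mg

40 mg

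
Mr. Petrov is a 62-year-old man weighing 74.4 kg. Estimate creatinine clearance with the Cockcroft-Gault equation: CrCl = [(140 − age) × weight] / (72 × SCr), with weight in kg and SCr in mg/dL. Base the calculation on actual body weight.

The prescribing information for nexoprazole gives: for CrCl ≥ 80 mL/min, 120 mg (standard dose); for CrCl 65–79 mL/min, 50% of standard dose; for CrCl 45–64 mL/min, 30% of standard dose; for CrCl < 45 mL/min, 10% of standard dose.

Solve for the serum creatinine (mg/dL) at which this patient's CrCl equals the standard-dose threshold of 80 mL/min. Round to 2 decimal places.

1.01 mg/dL

Standard dose requires CrCl ≥ 80 mL/min.
Set (140 − 62) × 74.4 / (72 × SCr) = 80
SCr = (140 − 62) × 74.4 / (72 × 80) = 1.008 mg/dL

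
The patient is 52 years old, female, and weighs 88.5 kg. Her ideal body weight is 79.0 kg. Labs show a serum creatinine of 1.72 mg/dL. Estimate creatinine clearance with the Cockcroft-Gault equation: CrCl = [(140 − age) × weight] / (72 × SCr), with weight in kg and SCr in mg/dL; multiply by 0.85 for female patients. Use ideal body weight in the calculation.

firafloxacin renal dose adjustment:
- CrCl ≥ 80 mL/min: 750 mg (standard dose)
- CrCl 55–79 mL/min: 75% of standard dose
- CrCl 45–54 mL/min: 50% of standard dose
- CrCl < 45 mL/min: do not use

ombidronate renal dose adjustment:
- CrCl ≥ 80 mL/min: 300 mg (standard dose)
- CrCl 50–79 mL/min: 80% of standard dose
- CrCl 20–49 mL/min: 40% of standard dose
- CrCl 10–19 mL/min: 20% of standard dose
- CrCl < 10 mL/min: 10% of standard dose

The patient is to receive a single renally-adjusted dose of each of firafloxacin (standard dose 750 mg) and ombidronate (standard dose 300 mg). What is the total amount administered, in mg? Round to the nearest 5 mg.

CrCl = (140 − 52) × 79 / (72 × 1.72) × 0.85 = 6952.0 / 123.84 × 0.85 ≈ 47.7 mL/min
CrCl ≈ 48 mL/min.
firafloxacin: 45–54 mL/min → 50% of 750 mg = 375 mg.
ombidronate: 20–49 mL/min → 40% of 300 mg = 120 mg.
Total = 375 + 120 = 495 mg.

495 mg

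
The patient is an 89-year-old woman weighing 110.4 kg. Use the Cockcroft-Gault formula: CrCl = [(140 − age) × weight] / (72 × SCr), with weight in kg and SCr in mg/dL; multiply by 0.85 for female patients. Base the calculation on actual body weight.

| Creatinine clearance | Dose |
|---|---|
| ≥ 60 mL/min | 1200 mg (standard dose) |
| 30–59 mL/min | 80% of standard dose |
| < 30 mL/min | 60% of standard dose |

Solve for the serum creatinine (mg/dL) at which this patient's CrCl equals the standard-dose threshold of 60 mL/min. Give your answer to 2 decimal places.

Standard dose requires CrCl ≥ 60 mL/min.
Set (140 − 89) × 110.4 × 0.85 / (72 × SCr) = 60
SCr = (140 − 89) × 110.4 × 0.85 / (72 × 60) = 1.108 mg/dL

1.11 mg/dL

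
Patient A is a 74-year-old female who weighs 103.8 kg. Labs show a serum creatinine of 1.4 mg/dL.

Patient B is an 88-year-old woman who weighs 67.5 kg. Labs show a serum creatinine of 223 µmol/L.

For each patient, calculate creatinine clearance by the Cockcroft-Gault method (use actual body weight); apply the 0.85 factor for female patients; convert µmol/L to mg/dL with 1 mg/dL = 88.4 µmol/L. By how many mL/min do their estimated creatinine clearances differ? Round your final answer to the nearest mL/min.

41 mL/min

Patient A: CrCl = (140 − 74) × 103.8 / (72 × 1.4) × 0.85 = 6850.8 / 100.80 × 0.85 ≈ 57.8 mL/min
Patient B: SCr = 223 / 88.4 = 2.523 mg/dL
Patient B: CrCl = (140 − 88) × 67.5 / (72 × 2.523) × 0.85 = 3510.0 / 181.66 × 0.85 ≈ 16.4 mL/min
|57.8 − 16.4| = 41.4 mL/min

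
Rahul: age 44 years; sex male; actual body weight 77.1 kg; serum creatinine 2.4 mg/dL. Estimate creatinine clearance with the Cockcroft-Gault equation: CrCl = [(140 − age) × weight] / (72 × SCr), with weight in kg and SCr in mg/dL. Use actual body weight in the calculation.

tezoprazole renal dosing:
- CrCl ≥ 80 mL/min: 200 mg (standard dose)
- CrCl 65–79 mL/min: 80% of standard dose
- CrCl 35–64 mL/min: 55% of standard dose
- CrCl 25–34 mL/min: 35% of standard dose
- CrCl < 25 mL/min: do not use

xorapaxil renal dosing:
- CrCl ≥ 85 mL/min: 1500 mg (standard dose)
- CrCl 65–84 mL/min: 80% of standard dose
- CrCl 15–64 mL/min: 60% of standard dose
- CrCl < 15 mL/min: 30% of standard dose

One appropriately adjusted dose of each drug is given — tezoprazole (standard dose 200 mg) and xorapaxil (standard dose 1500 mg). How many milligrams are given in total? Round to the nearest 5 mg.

CrCl = (140 − 44) × 77.1 / (72 × 2.4) = 7401.6 / 172.80 ≈ 42.8 mL/min
CrCl ≈ 43 mL/min.
tezoprazole: 35–64 mL/min → 55% of 200 mg = 110 mg.
xorapaxil: 15–64 mL/min → 60% of 1500 mg = 900 mg.
Total = 110 + 900 = 1010 mg.

1010 mg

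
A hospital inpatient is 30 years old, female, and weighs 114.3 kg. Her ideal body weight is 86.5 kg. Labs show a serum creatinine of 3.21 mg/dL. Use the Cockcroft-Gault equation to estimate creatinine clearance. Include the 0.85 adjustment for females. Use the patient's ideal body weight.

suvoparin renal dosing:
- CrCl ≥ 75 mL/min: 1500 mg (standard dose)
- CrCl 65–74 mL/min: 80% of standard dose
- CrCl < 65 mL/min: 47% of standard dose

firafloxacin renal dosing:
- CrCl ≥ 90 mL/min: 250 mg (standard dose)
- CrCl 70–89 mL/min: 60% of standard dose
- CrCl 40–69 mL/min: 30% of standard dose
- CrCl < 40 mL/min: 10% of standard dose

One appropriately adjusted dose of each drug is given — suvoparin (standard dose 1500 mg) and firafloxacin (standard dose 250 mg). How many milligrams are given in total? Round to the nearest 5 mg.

730 mg

CrCl = (140 − 30) × 86.5 / (72 × 3.21) × 0.85 = 9515.0 / 231.12 × 0.85 ≈ 35.0 mL/min
CrCl ≈ 35 mL/min.
suvoparin: < 65 mL/min → 47% of 1500 mg = 705 mg.
firafloxacin: < 40 mL/min → 10% of 250 mg = 25 mg.
Total = 705 + 25 = 730 mg.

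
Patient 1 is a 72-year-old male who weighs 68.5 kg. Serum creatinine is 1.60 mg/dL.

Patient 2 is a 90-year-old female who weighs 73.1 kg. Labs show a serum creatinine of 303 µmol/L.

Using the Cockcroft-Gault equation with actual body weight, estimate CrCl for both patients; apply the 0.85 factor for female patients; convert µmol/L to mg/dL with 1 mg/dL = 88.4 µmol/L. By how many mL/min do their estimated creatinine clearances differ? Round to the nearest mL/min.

Patient 1: CrCl = (140 − 72) × 68.5 / (72 × 1.6) = 4658.0 / 115.20 ≈ 40.4 mL/min
Patient 2: SCr = 303 / 88.4 = 3.428 mg/dL
Patient 2: CrCl = (140 − 90) × 73.1 / (72 × 3.428) × 0.85 = 3655.0 / 246.82 × 0.85 ≈ 12.6 mL/min
|40.4 − 12.6| = 27.8 mL/min

28 mL/min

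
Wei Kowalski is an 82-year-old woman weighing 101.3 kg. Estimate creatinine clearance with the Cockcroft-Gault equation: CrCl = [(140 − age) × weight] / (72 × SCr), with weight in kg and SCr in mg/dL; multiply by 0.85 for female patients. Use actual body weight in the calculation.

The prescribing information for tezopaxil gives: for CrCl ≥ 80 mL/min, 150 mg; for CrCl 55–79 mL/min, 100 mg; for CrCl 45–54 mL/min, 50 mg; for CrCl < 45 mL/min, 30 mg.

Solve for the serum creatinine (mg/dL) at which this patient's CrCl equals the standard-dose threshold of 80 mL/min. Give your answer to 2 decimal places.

Standard dose requires CrCl ≥ 80 mL/min.
Set (140 − 82) × 101.3 × 0.85 / (72 × SCr) = 80
SCr = (140 − 82) × 101.3 × 0.85 / (72 × 80) = 0.867 mg/dL

0.87 mg/dL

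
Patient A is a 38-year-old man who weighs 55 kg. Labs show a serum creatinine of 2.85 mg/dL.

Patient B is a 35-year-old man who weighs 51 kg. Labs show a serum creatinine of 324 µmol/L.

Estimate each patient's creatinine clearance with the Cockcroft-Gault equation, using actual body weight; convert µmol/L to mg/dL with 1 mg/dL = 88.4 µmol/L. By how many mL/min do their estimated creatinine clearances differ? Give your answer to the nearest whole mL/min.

Patient A: CrCl = (140 − 38) × 55 / (72 × 2.85) = 5610.0 / 205.20 ≈ 27.3 mL/min
Patient B: SCr = 324 / 88.4 = 3.665 mg/dL
Patient B: CrCl = (140 − 35) × 51 / (72 × 3.665) = 5355.0 / 263.88 ≈ 20.3 mL/min
|27.3 − 20.3| = 7.0 mL/min

7 mL/min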